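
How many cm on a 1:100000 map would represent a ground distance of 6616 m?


map_cm = 6616 * 100 / 100000 = 6.616 cm ≈ 6.62 cm

6.62 cm


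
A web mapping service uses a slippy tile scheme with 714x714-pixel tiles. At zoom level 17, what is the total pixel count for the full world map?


tiles per axis = 2^17 = 131072
total tiles = 131072^2 = 17179869184
pixels per axis = 131072 * 714 = 93585408
total pixels = 93585408^2 = 8758228590526464

8758228590526464 pixels


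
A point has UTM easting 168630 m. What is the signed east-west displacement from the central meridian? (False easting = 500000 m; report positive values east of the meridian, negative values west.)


displacement = 168630 - 500000 = -331370 m

-331370 m


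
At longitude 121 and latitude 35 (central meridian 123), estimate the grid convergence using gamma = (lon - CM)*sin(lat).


gamma = (121 - 123) * sin(35) = -2 * 0.573576 = -1.147 degrees

-1.147 degrees


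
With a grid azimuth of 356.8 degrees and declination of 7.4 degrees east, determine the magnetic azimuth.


magnetic azimuth = grid azimuth - declination (east +ve)
mag_az = 356.8 - 7.4 = 349.4 degrees

349.4 degrees


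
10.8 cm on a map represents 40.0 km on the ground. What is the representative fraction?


ground = 40.0 km = 4000000 cm; RF denominator = ground / map = 4000000 / 10.8 ≈ 370370; RF = 1:370370

1:370370


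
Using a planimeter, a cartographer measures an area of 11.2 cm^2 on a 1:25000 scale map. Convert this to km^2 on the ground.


ground_area = 11.2 * (25000/100)^2 = 700000.0 m^2 = 0.7 km^2

0.7 km^2


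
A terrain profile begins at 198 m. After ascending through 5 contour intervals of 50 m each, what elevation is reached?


elevation = 198 + 5 * 50 = 448 m

448 m


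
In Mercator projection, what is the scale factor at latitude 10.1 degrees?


SF = 1 / cos(10.1) = 1 / 0.984503 = 1.016

1.016


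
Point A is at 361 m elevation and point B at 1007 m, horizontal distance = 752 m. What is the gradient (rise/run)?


gradient = (1007 - 361) / 752 = 646 / 752 = 0.859

0.859


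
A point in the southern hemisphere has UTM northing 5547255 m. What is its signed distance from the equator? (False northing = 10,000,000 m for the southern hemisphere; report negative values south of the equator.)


For southern: actual = 5547255 - 10000000 = -4452745 m

-4452745 m


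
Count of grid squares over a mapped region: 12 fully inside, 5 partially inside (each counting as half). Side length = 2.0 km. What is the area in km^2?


effective squares = 12 + 5 * 0.5 = 14.5
area = 14.5 * 4.0 = 58.0 km^2

58.0 km^2


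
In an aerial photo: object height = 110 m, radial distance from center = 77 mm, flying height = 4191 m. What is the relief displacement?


d = h * r / H = 110 * 77 / 4191 = 2.02 mm

2.02 mm


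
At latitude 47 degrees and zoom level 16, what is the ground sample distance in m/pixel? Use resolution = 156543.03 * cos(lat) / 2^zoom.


res = 156543.03 * cos(47) / 2^16 = 156543.03 * 0.68199836 / 65536 = 1.63 m/pixel

1.63 m/pixel


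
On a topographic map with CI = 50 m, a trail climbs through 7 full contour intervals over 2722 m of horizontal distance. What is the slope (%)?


elevation change = 7 * 50 = 350 m
slope = 350 / 2722 * 100 = 12.9%

12.9%


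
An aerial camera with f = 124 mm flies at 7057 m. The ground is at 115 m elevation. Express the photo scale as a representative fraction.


scale = f / (H - h) = 124 mm / 6942 m = 124 / 6942000 = 1:55984

1:55984


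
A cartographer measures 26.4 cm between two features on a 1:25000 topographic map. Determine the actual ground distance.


ground = 26.4 cm * 25000 / 100 = 6600.0 m = 6.6 km

6.6 km


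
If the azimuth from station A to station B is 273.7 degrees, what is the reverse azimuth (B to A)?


back azimuth = (273.7 + 180) mod 360 = 93.7 degrees

93.7 degrees


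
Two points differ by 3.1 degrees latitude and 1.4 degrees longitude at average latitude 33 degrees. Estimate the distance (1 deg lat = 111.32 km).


dlat_km = 3.1 * 111.32 = 345.092
dlon_km = 1.4 * 111.32 * cos(33) ≈ 130.705
dist = sqrt(345.092^2 + 130.705^2) ≈ 369.0 km

369.0 km


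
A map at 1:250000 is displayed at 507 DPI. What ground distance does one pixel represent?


pixel_cm = 2.54 / 507 ≈ 0.00501 cm
ground = pixel_cm * 250000 / 100 = 2.54 * 250000 / (507 * 100) = 635000 / 50700 ≈ 12.52 m

12.52 m


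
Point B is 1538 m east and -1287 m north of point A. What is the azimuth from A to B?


az = atan2(1538, -1287) = 129.9 deg
adjusted to 0-360: 129.9 degrees

129.9 degrees


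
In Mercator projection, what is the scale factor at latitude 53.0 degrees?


SF = 1 / cos(53.0) = 1 / 0.601815 = 1.662

1.662


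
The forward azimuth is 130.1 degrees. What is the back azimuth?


back azimuth = (130.1 + 180) mod 360 = 310.1 degrees

310.1 degrees


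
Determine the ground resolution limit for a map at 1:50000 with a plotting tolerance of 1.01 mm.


ground = 1.01 mm * 50000 / 1000 = 50.5 m

50.5 m


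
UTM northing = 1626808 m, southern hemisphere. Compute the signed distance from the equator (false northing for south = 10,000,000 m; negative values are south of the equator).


For southern: actual = 1626808 - 10000000 = -8373192 m

-8373192 m


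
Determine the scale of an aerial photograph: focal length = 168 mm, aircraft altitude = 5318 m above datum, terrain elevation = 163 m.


scale = f / (H - h) = 168 mm / 5155 m = 168 / 5155000 = 1:30685

1:30685


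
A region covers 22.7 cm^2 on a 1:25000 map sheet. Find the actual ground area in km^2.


ground_area = 22.7 * (25000/100)^2 = 1418750.0 m^2 = 1.41875 km^2 ≈ 1.419 km^2

1.419 km^2


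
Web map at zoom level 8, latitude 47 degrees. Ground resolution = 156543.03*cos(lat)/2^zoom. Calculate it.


res = 156543.03 * cos(47) / 2^8 = 156543.03 * 0.68199836 / 256 = 417.04 m/pixel

417.04 m/pixel


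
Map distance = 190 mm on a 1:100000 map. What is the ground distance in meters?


ground = 190 mm * 100000 / 1000 = 19000.0 m

19000.0 m


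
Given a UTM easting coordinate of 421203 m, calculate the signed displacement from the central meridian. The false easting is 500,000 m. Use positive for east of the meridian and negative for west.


displacement = 421203 - 500000 = -78797 m

-78797 m


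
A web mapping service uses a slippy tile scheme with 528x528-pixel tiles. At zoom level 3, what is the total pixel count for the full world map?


tiles per axis = 2^3 = 8
total tiles = 8^2 = 64
pixels per axis = 8 * 528 = 4224
total pixels = 4224^2 = 17842176

17842176 pixels


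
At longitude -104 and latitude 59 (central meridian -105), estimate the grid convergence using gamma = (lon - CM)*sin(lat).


gamma = (-104 - -105) * sin(59) = 1 * 0.857167 = 0.857 degrees

0.857 degrees


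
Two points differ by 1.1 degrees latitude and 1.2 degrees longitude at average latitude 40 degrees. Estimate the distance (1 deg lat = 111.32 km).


dlat_km = 1.1 * 111.32 = 122.452
dlon_km = 1.2 * 111.32 * cos(40) ≈ 102.331
dist = sqrt(122.452^2 + 102.331^2) ≈ 159.6 km

159.6 km


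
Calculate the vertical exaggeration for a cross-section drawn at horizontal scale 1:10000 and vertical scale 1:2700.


VE = horizontal_scale / vertical_scale = 10000 / 2700 ≈ 3.7

3.7x


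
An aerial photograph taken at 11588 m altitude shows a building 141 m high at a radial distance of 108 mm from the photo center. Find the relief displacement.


d = h * r / H = 141 * 108 / 11588 = 1.31 mm

1.31 mm


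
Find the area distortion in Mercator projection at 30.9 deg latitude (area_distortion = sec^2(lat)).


area_distortion = 1/cos^2(30.9) = 1.358

1.358


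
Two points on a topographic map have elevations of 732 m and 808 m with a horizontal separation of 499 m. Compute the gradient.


gradient = (808 - 732) / 499 = 76 / 499 = 0.1523

0.1523


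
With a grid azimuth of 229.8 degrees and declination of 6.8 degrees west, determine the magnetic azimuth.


magnetic azimuth = grid azimuth - declination (east +ve)
mag_az = 229.8 - -6.8 = 236.6 degrees

236.6 degrees


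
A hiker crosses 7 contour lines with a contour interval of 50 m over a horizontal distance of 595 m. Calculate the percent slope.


elevation change = 7 * 50 = 350 m
slope = 350 / 595 * 100 = 58.8%

58.8%


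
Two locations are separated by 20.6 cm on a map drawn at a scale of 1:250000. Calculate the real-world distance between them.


ground = 20.6 cm * 250000 / 100 = 51500.0 m = 51.5 km

51.5 km


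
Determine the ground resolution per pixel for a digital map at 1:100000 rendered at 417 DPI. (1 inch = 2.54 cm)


pixel_cm = 2.54 / 417 ≈ 0.006091 cm
ground = pixel_cm * 100000 / 100 = 2.54 * 100000 / (417 * 100) = 254000 / 41700 ≈ 6.09 m

6.09 m


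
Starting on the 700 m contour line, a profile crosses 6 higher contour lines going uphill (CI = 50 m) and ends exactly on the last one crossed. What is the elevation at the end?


elevation = 700 + 6 * 50 = 1000 m

1000 m


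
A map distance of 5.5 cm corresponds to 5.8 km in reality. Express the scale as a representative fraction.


ground = 5.8 km = 580000 cm; RF denominator = ground / map = 580000 / 5.5 ≈ 105455; RF = 1:105455

1:105455


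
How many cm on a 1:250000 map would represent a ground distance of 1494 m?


map_cm = 1494 * 100 / 250000 = 0.5976 cm ≈ 0.6 cm

0.6 cm


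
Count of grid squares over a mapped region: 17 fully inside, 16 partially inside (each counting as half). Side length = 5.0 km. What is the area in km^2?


effective squares = 17 + 16 * 0.5 = 25.0
area = 25.0 * 25.0 = 625.0 km^2

625.0 km^2


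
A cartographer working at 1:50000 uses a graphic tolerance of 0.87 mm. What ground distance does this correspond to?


ground = 0.87 mm * 50000 / 1000 = 43.5 m

43.5 m


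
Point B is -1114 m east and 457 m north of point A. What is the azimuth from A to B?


az = atan2(-1114, 457) = -67.7 deg
adjusted to 0-360: 292.3 degrees

292.3 degrees


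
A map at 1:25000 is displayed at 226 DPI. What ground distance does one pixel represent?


pixel_cm = 2.54 / 226 ≈ 0.011239 cm
ground = pixel_cm * 25000 / 100 = 2.54 * 25000 / (226 * 100) = 63500 / 22600 ≈ 2.81 m

2.81 m


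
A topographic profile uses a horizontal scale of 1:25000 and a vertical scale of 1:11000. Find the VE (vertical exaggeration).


VE = horizontal_scale / vertical_scale = 25000 / 11000 ≈ 2.3

2.3x


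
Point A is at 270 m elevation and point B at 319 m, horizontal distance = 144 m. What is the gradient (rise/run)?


gradient = (319 - 270) / 144 = 49 / 144 = 0.3403

0.3403


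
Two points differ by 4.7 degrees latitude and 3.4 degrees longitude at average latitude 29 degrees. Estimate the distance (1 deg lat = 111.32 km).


dlat_km = 4.7 * 111.32 = 523.204
dlon_km = 3.4 * 111.32 * cos(29) ≈ 331.033
dist = sqrt(523.204^2 + 331.033^2) ≈ 619.1 km

619.1 km


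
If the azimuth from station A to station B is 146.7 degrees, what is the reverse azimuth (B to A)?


back azimuth = (146.7 + 180) mod 360 = 326.7 degrees

326.7 degrees


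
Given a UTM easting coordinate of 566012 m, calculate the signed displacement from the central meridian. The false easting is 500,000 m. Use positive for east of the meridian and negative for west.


displacement = 566012 - 500000 = 66012 m

66012 m


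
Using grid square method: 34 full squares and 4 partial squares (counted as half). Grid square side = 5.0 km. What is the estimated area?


effective squares = 34 + 4 * 0.5 = 36.0
area = 36.0 * 25.0 = 900.0 km^2

900.0 km^2


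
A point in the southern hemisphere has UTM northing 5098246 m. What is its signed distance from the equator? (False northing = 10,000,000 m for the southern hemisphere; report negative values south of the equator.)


For southern: actual = 5098246 - 10000000 = -4901754 m

-4901754 m


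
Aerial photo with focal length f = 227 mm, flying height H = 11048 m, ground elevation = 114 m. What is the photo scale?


scale = f / (H - h) = 227 mm / 10934 m = 227 / 10934000 = 1:48167

1:48167


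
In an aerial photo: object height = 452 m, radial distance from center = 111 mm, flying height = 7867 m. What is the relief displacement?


d = h * r / H = 452 * 111 / 7867 = 6.38 mm

6.38 mm


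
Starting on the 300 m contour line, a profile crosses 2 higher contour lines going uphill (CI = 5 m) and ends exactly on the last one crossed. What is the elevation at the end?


elevation = 300 + 2 * 5 = 310 m

310 m


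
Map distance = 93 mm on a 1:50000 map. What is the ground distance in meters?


ground = 93 mm * 50000 / 1000 = 4650.0 m

4650.0 m


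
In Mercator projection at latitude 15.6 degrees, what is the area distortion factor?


area_distortion = 1/cos^2(15.6) = 1.078

1.078


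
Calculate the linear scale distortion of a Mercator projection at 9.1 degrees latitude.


SF = 1 / cos(9.1) = 1 / 0.987414 = 1.013

1.013


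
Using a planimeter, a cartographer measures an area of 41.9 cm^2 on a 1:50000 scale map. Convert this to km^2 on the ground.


ground_area = 41.9 * (50000/100)^2 = 10475000.0 m^2 = 10.475 km^2

10.475 km^2


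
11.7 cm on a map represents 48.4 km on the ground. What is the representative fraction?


ground = 48.4 km = 4840000 cm; RF denominator = ground / map = 4840000 / 11.7 ≈ 413675; RF = 1:413675

1:413675


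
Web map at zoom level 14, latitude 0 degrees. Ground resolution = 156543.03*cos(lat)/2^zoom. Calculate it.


res = 156543.03 * cos(0) / 2^14 = 156543.03 * 1.0 / 16384 = 9.55 m/pixel

9.55 m/pixel


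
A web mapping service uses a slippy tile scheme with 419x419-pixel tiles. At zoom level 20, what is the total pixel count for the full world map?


tiles per axis = 2^20 = 1048576
total tiles = 1048576^2 = 1099511627776
pixels per axis = 1048576 * 419 = 439353344
total pixels = 439353344^2 = 193031360883982336

193031360883982336 pixels


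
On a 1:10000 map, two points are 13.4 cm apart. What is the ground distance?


ground = 13.4 cm * 10000 / 100 = 1340.0 m = 1.34 km

1.34 km


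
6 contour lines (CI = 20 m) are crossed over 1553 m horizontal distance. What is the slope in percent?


elevation change = 6 * 20 = 120 m
slope = 120 / 1553 * 100 = 7.7%

7.7%


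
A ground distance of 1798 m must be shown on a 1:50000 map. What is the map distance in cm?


map_cm = 1798 * 100 / 50000 = 3.596 cm ≈ 3.6 cm

3.6 cm


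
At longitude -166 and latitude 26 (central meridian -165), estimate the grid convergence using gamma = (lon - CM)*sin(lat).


gamma = (-166 - -165) * sin(26) = -1 * 0.438371 = -0.438 degrees

-0.438 degrees


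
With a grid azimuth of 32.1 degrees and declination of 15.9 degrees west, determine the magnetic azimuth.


magnetic azimuth = grid azimuth - declination (east +ve)
mag_az = 32.1 - -15.9 = 48.0 degrees

48.0 degrees


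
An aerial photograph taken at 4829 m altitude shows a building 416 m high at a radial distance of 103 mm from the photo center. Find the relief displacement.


d = h * r / H = 416 * 103 / 4829 = 8.87 mm

8.87 mm


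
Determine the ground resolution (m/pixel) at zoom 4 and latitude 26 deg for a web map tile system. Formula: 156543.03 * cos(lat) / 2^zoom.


res = 156543.03 * cos(26) / 2^4 = 156543.03 * 0.89879405 / 16 = 8793.75 m/pixel

8793.75 m/pixel


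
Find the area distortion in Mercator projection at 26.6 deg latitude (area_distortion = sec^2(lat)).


area_distortion = 1/cos^2(26.6) = 1.251

1.251


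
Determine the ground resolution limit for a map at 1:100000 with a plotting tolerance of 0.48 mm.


ground = 0.48 mm * 100000 / 1000 = 48.0 m

48.0 m


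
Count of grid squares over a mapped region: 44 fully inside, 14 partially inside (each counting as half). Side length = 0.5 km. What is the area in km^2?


effective squares = 44 + 14 * 0.5 = 51.0
area = 51.0 * 0.25 = 12.75 km^2

12.75 km^2


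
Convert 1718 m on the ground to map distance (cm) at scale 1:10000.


map_cm = 1718 * 100 / 10000 = 17.18 cm

17.18 cm


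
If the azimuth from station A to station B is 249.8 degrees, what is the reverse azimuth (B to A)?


back azimuth = (249.8 + 180) mod 360 = 69.8 degrees

69.8 degrees


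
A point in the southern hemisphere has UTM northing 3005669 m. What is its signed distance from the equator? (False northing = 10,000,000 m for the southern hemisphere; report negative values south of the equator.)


For southern: actual = 3005669 - 10000000 = -6994331 m

-6994331 m


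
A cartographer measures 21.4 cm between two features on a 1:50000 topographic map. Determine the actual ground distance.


ground = 21.4 cm * 50000 / 100 = 10700.0 m = 10.7 km

10.7 km


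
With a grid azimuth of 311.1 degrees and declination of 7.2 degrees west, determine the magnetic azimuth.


magnetic azimuth = grid azimuth - declination (east +ve)
mag_az = 311.1 - -7.2 = 318.3 degrees

318.3 degrees


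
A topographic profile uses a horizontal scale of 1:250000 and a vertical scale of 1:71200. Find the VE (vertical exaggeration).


VE = horizontal_scale / vertical_scale = 250000 / 71200 ≈ 3.5

3.5x


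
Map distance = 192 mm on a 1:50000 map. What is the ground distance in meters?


ground = 192 mm * 50000 / 1000 = 9600.0 m

9600.0 m


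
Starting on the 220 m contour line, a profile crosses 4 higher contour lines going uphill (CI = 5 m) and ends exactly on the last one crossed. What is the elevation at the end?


elevation = 220 + 4 * 5 = 240 m

240 m


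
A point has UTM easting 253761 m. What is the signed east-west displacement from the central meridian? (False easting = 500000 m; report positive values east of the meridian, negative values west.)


displacement = 253761 - 500000 = -246239 m

-246239 m


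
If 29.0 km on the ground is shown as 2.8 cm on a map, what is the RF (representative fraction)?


ground = 29.0 km = 2900000 cm; RF denominator = ground / map = 2900000 / 2.8 ≈ 1035714; RF = 1:1035714

1:1035714


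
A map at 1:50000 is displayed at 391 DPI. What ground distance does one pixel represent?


pixel_cm = 2.54 / 391 ≈ 0.006496 cm
ground = pixel_cm * 50000 / 100 = 2.54 * 50000 / (391 * 100) = 127000 / 39100 ≈ 3.25 m

3.25 m


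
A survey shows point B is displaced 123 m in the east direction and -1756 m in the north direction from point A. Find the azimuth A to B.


az = atan2(123, -1756) = 176.0 deg
adjusted to 0-360: 176.0 degrees

176.0 degrees


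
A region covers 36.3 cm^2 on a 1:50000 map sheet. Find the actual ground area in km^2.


ground_area = 36.3 * (50000/100)^2 = 9075000.0 m^2 = 9.075 km^2

9.075 km^2


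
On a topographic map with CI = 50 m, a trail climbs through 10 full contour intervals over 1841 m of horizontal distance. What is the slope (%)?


elevation change = 10 * 50 = 500 m
slope = 500 / 1841 * 100 = 27.2%

27.2%


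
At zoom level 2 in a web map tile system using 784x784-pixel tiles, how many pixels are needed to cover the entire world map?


tiles per axis = 2^2 = 4
total tiles = 4^2 = 16
pixels per axis = 4 * 784 = 3136
total pixels = 3136^2 = 9834496

9834496 pixels


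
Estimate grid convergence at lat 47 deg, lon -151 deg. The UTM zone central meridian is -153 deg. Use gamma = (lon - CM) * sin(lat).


gamma = (-151 - -153) * sin(47) = 2 * 0.731354 = 1.463 degrees

1.463 degrees


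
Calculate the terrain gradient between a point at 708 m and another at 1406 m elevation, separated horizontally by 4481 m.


gradient = (1406 - 708) / 4481 = 698 / 4481 = 0.1558

0.1558


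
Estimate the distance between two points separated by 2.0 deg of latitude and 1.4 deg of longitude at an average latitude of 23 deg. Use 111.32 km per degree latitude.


dlat_km = 2.0 * 111.32 = 222.64
dlon_km = 1.4 * 111.32 * cos(23) ≈ 143.459
dist = sqrt(222.64^2 + 143.459^2) ≈ 264.9 km

264.9 km


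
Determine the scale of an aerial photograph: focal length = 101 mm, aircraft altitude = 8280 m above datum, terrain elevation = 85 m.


scale = f / (H - h) = 101 mm / 8195 m = 101 / 8195000 = 1:81139

1:81139


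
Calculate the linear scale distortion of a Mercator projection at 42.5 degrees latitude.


SF = 1 / cos(42.5) = 1 / 0.737277 = 1.356

1.356


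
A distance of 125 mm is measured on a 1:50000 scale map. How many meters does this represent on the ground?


ground = 125 mm * 50000 / 1000 = 6250.0 m

6250.0 m


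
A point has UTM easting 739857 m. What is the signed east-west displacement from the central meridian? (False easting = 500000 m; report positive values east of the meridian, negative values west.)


displacement = 739857 - 500000 = 239857 m

239857 m


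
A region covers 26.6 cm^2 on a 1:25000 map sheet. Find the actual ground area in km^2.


ground_area = 26.6 * (25000/100)^2 = 1662500.0 m^2 = 1.6625 km^2 ≈ 1.663 km^2

1.663 km^2


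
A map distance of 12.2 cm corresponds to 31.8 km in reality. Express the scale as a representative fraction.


ground = 31.8 km = 3180000 cm; RF denominator = ground / map = 3180000 / 12.2 ≈ 260656; RF = 1:260656

1:260656


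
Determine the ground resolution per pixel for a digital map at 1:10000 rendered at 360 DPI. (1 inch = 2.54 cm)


pixel_cm = 2.54 / 360 ≈ 0.007056 cm
ground = pixel_cm * 10000 / 100 = 2.54 * 10000 / (360 * 100) = 25400 / 36000 ≈ 0.71 m

0.71 m


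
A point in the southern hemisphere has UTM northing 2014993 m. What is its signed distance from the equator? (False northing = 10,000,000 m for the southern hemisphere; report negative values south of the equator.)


For southern: actual = 2014993 - 10000000 = -7985007 m

-7985007 m


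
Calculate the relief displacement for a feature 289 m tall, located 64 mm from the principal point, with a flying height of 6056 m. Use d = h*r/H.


d = h * r / H = 289 * 64 / 6056 = 3.05 mm

3.05 mm


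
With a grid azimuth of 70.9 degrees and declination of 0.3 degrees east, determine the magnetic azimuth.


magnetic azimuth = grid azimuth - declination (east +ve)
mag_az = 70.9 - 0.3 = 70.6 degrees

70.6 degrees


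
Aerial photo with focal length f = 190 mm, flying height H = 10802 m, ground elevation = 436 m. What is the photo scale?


scale = f / (H - h) = 190 mm / 10366 m = 190 / 10366000 = 1:54558

1:54558


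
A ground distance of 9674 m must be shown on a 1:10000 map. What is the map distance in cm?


map_cm = 9674 * 100 / 10000 = 96.74 cm

96.74 cm


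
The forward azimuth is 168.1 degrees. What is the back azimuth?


back azimuth = (168.1 + 180) mod 360 = 348.1 degrees

348.1 degrees


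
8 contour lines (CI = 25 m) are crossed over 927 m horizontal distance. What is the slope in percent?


elevation change = 8 * 25 = 200 m
slope = 200 / 927 * 100 = 21.6%

21.6%


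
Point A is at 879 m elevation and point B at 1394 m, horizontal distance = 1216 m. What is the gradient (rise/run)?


gradient = (1394 - 879) / 1216 = 515 / 1216 = 0.4235

0.4235


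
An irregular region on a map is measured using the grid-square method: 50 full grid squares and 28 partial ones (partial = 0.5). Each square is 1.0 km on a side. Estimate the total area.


effective squares = 50 + 28 * 0.5 = 64.0
area = 64.0 * 1.0 = 64.0 km^2

64.0 km^2


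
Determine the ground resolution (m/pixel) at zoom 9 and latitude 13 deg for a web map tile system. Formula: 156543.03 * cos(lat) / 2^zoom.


res = 156543.03 * cos(13) / 2^9 = 156543.03 * 0.97437006 / 512 = 297.91 m/pixel

297.91 m/pixel


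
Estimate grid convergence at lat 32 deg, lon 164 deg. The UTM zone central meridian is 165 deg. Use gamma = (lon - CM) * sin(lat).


gamma = (164 - 165) * sin(32) = -1 * 0.529919 = -0.53 degrees

-0.53 degrees


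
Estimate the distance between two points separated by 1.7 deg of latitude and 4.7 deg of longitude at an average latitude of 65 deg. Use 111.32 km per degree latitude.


dlat_km = 1.7 * 111.32 = 189.244
dlon_km = 4.7 * 111.32 * cos(65) ≈ 221.116
dist = sqrt(189.244^2 + 221.116^2) ≈ 291.0 km

291.0 km


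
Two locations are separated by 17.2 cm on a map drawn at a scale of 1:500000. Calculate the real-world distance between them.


ground = 17.2 cm * 500000 / 100 = 86000.0 m = 86.0 km

86.0 km


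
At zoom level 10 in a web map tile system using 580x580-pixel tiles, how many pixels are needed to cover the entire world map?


tiles per axis = 2^10 = 1024
total tiles = 1024^2 = 1048576
pixels per axis = 1024 * 580 = 593920
total pixels = 593920^2 = 352740966400

352740966400 pixels


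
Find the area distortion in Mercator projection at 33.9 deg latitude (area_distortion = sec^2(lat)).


area_distortion = 1/cos^2(33.9) = 1.452

1.452


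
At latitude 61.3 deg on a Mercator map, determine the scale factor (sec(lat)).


SF = 1 / cos(61.3) = 1 / 0.480223 = 2.082

2.082


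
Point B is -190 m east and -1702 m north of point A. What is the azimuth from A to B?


az = atan2(-190, -1702) = -173.6 deg
adjusted to 0-360: 186.4 degrees

186.4 degrees


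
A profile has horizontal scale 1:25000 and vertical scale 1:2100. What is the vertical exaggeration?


VE = horizontal_scale / vertical_scale = 25000 / 2100 ≈ 11.9

11.9x


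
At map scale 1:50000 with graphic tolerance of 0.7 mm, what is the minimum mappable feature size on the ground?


ground = 0.7 mm * 50000 / 1000 = 35.0 m

35.0 m


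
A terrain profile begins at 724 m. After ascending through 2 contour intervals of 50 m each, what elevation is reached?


elevation = 724 + 2 * 50 = 824 m

824 m


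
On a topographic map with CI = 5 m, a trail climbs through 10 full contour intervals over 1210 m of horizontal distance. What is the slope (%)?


elevation change = 10 * 5 = 50 m
slope = 50 / 1210 * 100 = 4.1%

4.1%


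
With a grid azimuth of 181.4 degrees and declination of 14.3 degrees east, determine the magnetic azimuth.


magnetic azimuth = grid azimuth - declination (east +ve)
mag_az = 181.4 - 14.3 = 167.1 degrees

167.1 degrees


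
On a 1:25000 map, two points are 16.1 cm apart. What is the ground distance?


ground = 16.1 cm * 25000 / 100 = 4025.0 m = 4.025 km

4.025 km


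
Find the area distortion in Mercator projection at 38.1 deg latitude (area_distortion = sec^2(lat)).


area_distortion = 1/cos^2(38.1) = 1.615

1.615


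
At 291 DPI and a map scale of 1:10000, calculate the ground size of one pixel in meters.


pixel_cm = 2.54 / 291 ≈ 0.008729 cm
ground = pixel_cm * 10000 / 100 = 2.54 * 10000 / (291 * 100) = 25400 / 29100 ≈ 0.87 m

0.87 m


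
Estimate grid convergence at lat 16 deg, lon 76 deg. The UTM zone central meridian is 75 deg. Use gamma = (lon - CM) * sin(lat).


gamma = (76 - 75) * sin(16) = 1 * 0.275637 = 0.276 degrees

0.276 degrees


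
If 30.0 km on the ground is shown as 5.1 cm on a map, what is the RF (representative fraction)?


ground = 30.0 km = 3000000 cm; RF denominator = ground / map = 3000000 / 5.1 ≈ 588235; RF = 1:588235

1:588235


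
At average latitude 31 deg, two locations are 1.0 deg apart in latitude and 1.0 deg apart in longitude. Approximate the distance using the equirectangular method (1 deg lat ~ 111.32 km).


dlat_km = 1.0 * 111.32 = 111.32
dlon_km = 1.0 * 111.32 * cos(31) ≈ 95.42
dist = sqrt(111.32^2 + 95.42^2) ≈ 146.6 km

146.6 km


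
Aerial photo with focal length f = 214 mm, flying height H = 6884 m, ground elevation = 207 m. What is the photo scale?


scale = f / (H - h) = 214 mm / 6677 m = 214 / 6677000 = 1:31201

1:31201


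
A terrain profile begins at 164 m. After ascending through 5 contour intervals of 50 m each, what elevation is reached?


elevation = 164 + 5 * 50 = 414 m

414 m


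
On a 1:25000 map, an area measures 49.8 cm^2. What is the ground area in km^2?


ground_area = 49.8 * (25000/100)^2 = 3112500.0 m^2 = 3.1125 km^2 ≈ 3.113 km^2

3.113 km^2


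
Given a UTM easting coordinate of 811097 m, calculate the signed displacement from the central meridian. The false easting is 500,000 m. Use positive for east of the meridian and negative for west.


displacement = 811097 - 500000 = 311097 m

311097 m


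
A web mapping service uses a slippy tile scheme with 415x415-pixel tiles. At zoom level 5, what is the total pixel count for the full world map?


tiles per axis = 2^5 = 32
total tiles = 32^2 = 1024
pixels per axis = 32 * 415 = 13280
total pixels = 13280^2 = 176358400

176358400 pixels


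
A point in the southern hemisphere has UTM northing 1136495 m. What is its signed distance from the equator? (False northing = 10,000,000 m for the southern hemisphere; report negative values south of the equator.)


For southern: actual = 1136495 - 10000000 = -8863505 m

-8863505 m


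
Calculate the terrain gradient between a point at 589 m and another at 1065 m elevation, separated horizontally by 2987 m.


gradient = (1065 - 589) / 2987 = 476 / 2987 = 0.1594

0.1594


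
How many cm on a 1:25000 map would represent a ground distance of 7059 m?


map_cm = 7059 * 100 / 25000 = 28.236 cm ≈ 28.24 cm

28.24 cm


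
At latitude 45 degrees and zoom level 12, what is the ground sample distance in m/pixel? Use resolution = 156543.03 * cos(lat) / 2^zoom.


res = 156543.03 * cos(45) / 2^12 = 156543.03 * 0.70710678 / 4096 = 27.02 m/pixel

27.02 m/pixel


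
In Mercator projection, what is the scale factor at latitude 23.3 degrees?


SF = 1 / cos(23.3) = 1 / 0.918446 = 1.089

1.089


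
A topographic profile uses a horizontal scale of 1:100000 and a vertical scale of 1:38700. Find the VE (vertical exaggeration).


VE = horizontal_scale / vertical_scale = 100000 / 38700 ≈ 2.6

2.6x


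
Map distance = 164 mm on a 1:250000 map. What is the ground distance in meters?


ground = 164 mm * 250000 / 1000 = 41000.0 m

41000.0 m


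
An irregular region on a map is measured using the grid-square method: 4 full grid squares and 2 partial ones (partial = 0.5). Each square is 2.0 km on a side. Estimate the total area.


effective squares = 4 + 2 * 0.5 = 5.0
area = 5.0 * 4.0 = 20.0 km^2

20.0 km^2


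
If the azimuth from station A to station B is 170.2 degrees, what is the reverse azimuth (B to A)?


back azimuth = (170.2 + 180) mod 360 = 350.2 degrees

350.2 degrees


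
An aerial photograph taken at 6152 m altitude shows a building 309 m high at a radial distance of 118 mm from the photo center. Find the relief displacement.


d = h * r / H = 309 * 118 / 6152 = 5.93 mm

5.93 mm


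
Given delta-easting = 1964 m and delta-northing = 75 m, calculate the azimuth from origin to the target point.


az = atan2(1964, 75) = 87.8 deg
adjusted to 0-360: 87.8 degrees

87.8 degrees


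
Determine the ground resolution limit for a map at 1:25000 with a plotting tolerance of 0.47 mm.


ground = 0.47 mm * 25000 / 1000 = 11.75 m

11.75 m


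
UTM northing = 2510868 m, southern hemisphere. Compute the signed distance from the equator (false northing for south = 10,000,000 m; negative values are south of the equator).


For southern: actual = 2510868 - 10000000 = -7489132 m

-7489132 m


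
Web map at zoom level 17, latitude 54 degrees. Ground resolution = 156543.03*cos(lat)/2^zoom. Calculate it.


res = 156543.03 * cos(54) / 2^17 = 156543.03 * 0.58778525 / 131072 = 0.7 m/pixel

0.7 m/pixel


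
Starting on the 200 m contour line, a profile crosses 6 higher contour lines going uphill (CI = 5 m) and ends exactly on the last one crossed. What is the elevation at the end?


elevation = 200 + 6 * 5 = 230 m

230 m


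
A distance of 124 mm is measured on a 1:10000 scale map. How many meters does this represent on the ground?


ground = 124 mm * 10000 / 1000 = 1240.0 m

1240.0 m


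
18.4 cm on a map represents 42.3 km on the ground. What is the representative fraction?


ground = 42.3 km = 4230000 cm; RF denominator = ground / map = 4230000 / 18.4 ≈ 229891; RF = 1:229891

1:229891


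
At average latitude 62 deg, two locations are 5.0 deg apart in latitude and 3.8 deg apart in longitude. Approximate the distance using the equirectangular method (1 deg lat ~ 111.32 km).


dlat_km = 5.0 * 111.32 = 556.6
dlon_km = 3.8 * 111.32 * cos(62) ≈ 198.594
dist = sqrt(556.6^2 + 198.594^2) ≈ 591.0 km

591.0 km


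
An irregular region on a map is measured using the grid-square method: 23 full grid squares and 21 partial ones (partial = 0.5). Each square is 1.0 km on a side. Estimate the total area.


effective squares = 23 + 21 * 0.5 = 33.5
area = 33.5 * 1.0 = 33.5 km^2

33.5 km^2


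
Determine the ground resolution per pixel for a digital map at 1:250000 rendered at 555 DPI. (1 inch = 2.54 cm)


pixel_cm = 2.54 / 555 ≈ 0.004577 cm
ground = pixel_cm * 250000 / 100 = 2.54 * 250000 / (555 * 100) = 635000 / 55500 ≈ 11.44 m

11.44 m


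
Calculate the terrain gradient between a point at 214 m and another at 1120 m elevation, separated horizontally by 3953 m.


gradient = (1120 - 214) / 3953 = 906 / 3953 = 0.2292

0.2292


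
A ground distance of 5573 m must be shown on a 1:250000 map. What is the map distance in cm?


map_cm = 5573 * 100 / 250000 = 2.2292 cm ≈ 2.23 cm

2.23 cm


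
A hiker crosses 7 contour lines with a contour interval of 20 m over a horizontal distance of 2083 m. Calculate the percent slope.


elevation change = 7 * 20 = 140 m
slope = 140 / 2083 * 100 = 6.7%

6.7%


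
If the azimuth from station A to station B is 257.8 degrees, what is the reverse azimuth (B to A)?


back azimuth = (257.8 + 180) mod 360 = 77.8 degrees

77.8 degrees


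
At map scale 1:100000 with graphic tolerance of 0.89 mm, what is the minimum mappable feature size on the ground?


ground = 0.89 mm * 100000 / 1000 = 89.0 m

89.0 m


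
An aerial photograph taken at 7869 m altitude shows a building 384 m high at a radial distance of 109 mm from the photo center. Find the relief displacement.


d = h * r / H = 384 * 109 / 7869 = 5.32 mm

5.32 mm


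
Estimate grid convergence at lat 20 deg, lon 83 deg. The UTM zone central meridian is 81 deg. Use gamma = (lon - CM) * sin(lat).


gamma = (83 - 81) * sin(20) = 2 * 0.34202 = 0.684 degrees

0.684 degrees


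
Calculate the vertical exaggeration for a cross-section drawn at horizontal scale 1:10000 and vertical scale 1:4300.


VE = horizontal_scale / vertical_scale = 10000 / 4300 ≈ 2.3

2.3x


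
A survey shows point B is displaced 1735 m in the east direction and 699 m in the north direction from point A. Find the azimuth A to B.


az = atan2(1735, 699) = 68.1 deg
adjusted to 0-360: 68.1 degrees

68.1 degrees


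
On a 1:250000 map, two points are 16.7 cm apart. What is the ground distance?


ground = 16.7 cm * 250000 / 100 = 41750.0 m = 41.75 km

41.75 km


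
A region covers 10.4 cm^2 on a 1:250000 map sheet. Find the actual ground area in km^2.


ground_area = 10.4 * (250000/100)^2 = 65000000.0 m^2 = 65.0 km^2

65.0 km^2


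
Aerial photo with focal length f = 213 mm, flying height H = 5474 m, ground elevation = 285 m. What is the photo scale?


scale = f / (H - h) = 213 mm / 5189 m = 213 / 5189000 = 1:24362

1:24362


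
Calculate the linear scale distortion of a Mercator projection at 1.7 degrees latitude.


SF = 1 / cos(1.7) = 1 / 0.99956 = 1.0

1.0


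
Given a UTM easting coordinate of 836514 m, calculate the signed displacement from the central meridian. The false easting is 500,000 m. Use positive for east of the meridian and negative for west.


displacement = 836514 - 500000 = 336514 m

336514 m


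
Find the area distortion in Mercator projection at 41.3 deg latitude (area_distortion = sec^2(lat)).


area_distortion = 1/cos^2(41.3) = 1.772

1.772


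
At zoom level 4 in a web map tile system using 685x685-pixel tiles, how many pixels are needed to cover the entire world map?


tiles per axis = 2^4 = 16
total tiles = 16^2 = 256
pixels per axis = 16 * 685 = 10960
total pixels = 10960^2 = 120121600

120121600 pixels


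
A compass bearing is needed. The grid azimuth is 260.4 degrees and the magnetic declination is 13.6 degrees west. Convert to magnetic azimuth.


magnetic azimuth = grid azimuth - declination (east +ve)
mag_az = 260.4 - -13.6 = 274.0 degrees

274.0 degrees


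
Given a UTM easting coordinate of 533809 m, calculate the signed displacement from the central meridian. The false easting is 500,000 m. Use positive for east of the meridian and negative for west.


displacement = 533809 - 500000 = 33809 m

33809 m


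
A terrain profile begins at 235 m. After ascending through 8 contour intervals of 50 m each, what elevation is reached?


elevation = 235 + 8 * 50 = 635 m

635 m


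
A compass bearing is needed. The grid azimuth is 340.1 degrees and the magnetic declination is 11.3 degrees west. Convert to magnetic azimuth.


magnetic azimuth = grid azimuth - declination (east +ve)
mag_az = 340.1 - -11.3 = 351.4 degrees

351.4 degrees


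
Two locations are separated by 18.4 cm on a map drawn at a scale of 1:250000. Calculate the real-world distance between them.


ground = 18.4 cm * 250000 / 100 = 46000.0 m = 46.0 km

46.0 km


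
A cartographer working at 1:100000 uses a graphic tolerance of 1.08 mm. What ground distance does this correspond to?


ground = 1.08 mm * 100000 / 1000 = 108.0 m

108.0 m


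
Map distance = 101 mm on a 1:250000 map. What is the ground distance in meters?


ground = 101 mm * 250000 / 1000 = 25250.0 m

25250.0 m


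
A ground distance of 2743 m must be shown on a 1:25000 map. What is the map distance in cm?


map_cm = 2743 * 100 / 25000 = 10.972 cm ≈ 10.97 cm

10.97 cm


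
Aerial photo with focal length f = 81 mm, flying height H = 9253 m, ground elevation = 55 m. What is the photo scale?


scale = f / (H - h) = 81 mm / 9198 m = 81 / 9198000 = 1:113556

1:113556


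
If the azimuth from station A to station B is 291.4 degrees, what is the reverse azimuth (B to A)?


back azimuth = (291.4 + 180) mod 360 = 111.4 degrees

111.4 degrees


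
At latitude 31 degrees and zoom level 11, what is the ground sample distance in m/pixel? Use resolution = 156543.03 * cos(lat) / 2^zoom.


res = 156543.03 * cos(31) / 2^11 = 156543.03 * 0.8571673 / 2048 = 65.52 m/pixel

65.52 m/pixel


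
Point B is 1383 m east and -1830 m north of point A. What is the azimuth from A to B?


az = atan2(1383, -1830) = 142.9 deg
adjusted to 0-360: 142.9 degrees

142.9 degrees


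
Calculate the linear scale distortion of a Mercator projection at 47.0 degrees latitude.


SF = 1 / cos(47.0) = 1 / 0.681998 = 1.466

1.466


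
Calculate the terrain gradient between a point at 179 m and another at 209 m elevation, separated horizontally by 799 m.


gradient = (209 - 179) / 799 = 30 / 799 = 0.0375

0.0375


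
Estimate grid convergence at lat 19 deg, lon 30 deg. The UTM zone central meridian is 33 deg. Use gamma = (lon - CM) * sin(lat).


gamma = (30 - 33) * sin(19) = -3 * 0.325568 = -0.977 degrees

-0.977 degrees


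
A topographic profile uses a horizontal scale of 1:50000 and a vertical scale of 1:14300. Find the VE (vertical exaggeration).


VE = horizontal_scale / vertical_scale = 50000 / 14300 ≈ 3.5

3.5x


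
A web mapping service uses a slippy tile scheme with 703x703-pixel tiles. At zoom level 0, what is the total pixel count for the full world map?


tiles per axis = 2^0 = 1
total tiles = 1^2 = 1
pixels per axis = 1 * 703 = 703
total pixels = 703^2 = 494209

494209 pixels
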